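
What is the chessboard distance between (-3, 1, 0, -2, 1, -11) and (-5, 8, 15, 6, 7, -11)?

max(|x_i - y_i|) = max(|-3 - (-5)|, |1 - 8|, |0 - 15|, |-2 - 6|, |1 - 7|, |-11 - (-11)|) = max(2, 7, 15, 8, 6, 0) = 15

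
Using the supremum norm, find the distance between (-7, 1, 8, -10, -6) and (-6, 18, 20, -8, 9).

max(|x_i - y_i|) = max(|-7 - (-6)|, |1 - 18|, |8 - 20|, |-10 - (-8)|, |-6 - 9|) = max(1, 17, 12, 2, 15) = 17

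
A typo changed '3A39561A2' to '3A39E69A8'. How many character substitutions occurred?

Differing positions: 5, 7, 9. Hamming distance = 3.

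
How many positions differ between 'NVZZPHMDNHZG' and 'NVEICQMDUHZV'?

Differing positions: 3, 4, 5, 6, 9, 12. Hamming distance = 6.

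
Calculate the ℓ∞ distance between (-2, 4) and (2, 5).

max(|x_i - y_i|) = max(|-2 - 2|, |4 - 5|) = max(4, 1) = 4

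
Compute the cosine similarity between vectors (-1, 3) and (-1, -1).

With u = (-1, 3), v = (-1, -1):
u·v = (-1)·(-1) + 3·(-1) = 1 + (-3) = -2.
|u| = √((-1)² + 3²) = √10, |v| = √((-1)² + (-1)²) = √2, so |u||v| = √(10·2) = √20.
cos θ = (u·v)/(|u||v|) = -2/√20 ≈ -0.4472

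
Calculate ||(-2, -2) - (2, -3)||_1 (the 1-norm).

Σ|x_i - y_i| = |-2 - 2| + |-2 - (-3)| = 4 + 1 = 5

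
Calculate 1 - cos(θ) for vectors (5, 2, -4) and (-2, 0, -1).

With u = (5, 2, -4), v = (-2, 0, -1):
u·v = 5·(-2) + 2·0 + (-4)·(-1) = (-10) + 0 + 4 = -6.
|u| = √(5² + 2² + (-4)²) = √45, |v| = √((-2)² + 0² + (-1)²) = √5, so |u||v| = √(45·5) = √225 = 15.
cos θ = (u·v)/(|u||v|) = -6/15 = -0.4
Cosine distance = 1 - cos θ = 1 - (-0.4) = 1.4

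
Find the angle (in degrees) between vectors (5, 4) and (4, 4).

With u = (5, 4), v = (4, 4):
u·v = 5·4 + 4·4 = 20 + 16 = 36.
|u| = √(5² + 4²) = √41, |v| = √(4² + 4²) = √32, so |u||v| = √(41·32) = √1312.
cos θ = (u·v)/(|u||v|) = 36/√1312 ≈ 0.993884
θ = arccos(0.993884) ≈ 6.34°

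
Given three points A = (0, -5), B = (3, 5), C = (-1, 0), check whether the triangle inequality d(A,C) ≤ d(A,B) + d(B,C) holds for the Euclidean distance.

d(A,B) = √(3² + 10²) = √109 ≈ 10.4403, d(B,C) = √(4² + 5²) = √41 ≈ 6.4031, d(A,C) = √(1² + 5²) = √26 ≈ 5.099.
d(A,C) ≈ 5.099 ≤ 10.4403 + 6.4031 = 16.8434. Triangle inequality is satisfied.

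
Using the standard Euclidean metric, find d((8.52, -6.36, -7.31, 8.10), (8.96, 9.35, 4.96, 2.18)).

√(Σ(x_i - y_i)²) = √((8.52 - 8.96)² + (-6.36 - 9.35)² + (-7.31 - 4.96)² + (8.1 - 2.18)²)
= √((-0.44)² + (-15.71)² + (-12.27)² + 5.92²) = √(0.1936 + 246.8041 + 150.5529 + 35.0464) = √432.597 ≈ 20.799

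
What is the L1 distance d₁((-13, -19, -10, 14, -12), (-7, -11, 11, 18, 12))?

Σ|x_i - y_i| = |-13 - (-7)| + |-19 - (-11)| + |-10 - 11| + |14 - 18| + |-12 - 12| = 6 + 8 + 21 + 4 + 24 = 63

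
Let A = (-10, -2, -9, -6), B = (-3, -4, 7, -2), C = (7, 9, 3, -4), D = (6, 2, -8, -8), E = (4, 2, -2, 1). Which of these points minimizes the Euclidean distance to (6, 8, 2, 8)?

Distances: d(A) ≈ 25.9422, d(B) ≈ 18.7083, d(C) ≈ 12.1244, d(D) ≈ 19.799, d(E) ≈ 10.247. Nearest: E = (4, 2, -2, 1) with distance 10.247.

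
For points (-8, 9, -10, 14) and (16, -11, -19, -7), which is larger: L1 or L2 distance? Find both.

L1 = |-8 - 16| + |9 - (-11)| + |-10 - (-19)| + |14 - (-7)| = 24 + 20 + 9 + 21 = 74
L2 = √(24² + 20² + 9² + 21²) = √1498 ≈ 38.704
L1 ≥ L2 always (equality iff movement is along one axis); L1 > L2 here.
Ratio L1/L2 = 74/√1498 ≈ 1.9119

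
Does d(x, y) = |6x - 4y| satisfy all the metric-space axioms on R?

No. d fails symmetry: d(7, 2) = |6·7 - 4·2| = |34| = 34, but d(2, 7) = |6·2 - 4·7| = |-16| = 16. Since 34 ≠ 16, d(x,y) ≠ d(y,x) in general.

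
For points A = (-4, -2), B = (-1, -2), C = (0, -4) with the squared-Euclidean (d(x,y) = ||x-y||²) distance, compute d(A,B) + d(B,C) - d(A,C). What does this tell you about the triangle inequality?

d(A,B) = 3² + 0² = 9, d(B,C) = 1² + 2² = 5, d(A,C) = 4² + 2² = 20.
d(A,B) + d(B,C) - d(A,C) = 9 + 5 - 20 = 14 - 20 = -6. This is < 0, so the triangle inequality FAILS for these points (squared-Euclidean is not a metric).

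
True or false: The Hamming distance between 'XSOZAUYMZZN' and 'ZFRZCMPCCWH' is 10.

Differing positions: 1, 2, 3, 5, 6, 7, 8, 9, 10, 11. Hamming distance = 10, so the claim is true.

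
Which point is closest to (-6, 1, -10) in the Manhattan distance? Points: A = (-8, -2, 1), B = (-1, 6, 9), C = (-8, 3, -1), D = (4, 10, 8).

Distances: d(A) = 16, d(B) = 29, d(C) = 13, d(D) = 37. Nearest: C = (-8, 3, -1) with distance 13.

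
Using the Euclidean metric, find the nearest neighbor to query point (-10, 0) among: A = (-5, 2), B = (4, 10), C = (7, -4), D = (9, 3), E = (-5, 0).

Distances: d(A) ≈ 5.3852, d(B) ≈ 17.2047, d(C) ≈ 17.4642, d(D) ≈ 19.2354, d(E) = 5. Nearest: E = (-5, 0) with distance 5.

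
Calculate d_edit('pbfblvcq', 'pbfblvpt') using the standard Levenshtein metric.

Let D[i][j] be the edit distance between the first i characters of 'pbfblvcq' and the first j characters of 'pbfblvpt', with D[i][0] = i, D[0][j] = j, and D[i][j] = D[i-1][j-1] if the characters match, else 1 + min(D[i-1][j], D[i][j-1], D[i-1][j-1]). Filling the table (rows: prefixes of 'pbfblvcq', columns: prefixes of 'pbfblvpt'):
     ε  p  b  f  b  l  v  p  t
  ε  0  1  2  3  4  5  6  7  8
  p  1  0  1  2  3  4  5  6  7
  b  2  1  0  1  2  3  4  5  6
  f  3  2  1  0  1  2  3  4  5
  b  4  3  2  1  0  1  2  3  4
  l  5  4  3  2  1  0  1  2  3
  v  6  5  4  3  2  1  0  1  2
  c  7  6  5  4  3  2  1  1  2
  q  8  7  6  5  4  3  2  2  2
The bottom-right entry gives D[8][8] = 2, so no sequence of fewer than 2 edits works. Backtracking through the table gives one optimal edit sequence (2 edits):
  pbfblvcq → pbfblvpq (sub c→p @7)
  pbfblvpq → pbfblvpt (sub q→t @8)
Edit distance = 2.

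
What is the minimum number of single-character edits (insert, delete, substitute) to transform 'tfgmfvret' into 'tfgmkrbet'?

Let D[i][j] be the edit distance between the first i characters of 'tfgmfvret' and the first j characters of 'tfgmkrbet', with D[i][0] = i, D[0][j] = j, and D[i][j] = D[i-1][j-1] if the characters match, else 1 + min(D[i-1][j], D[i][j-1], D[i-1][j-1]). Filling the table (rows: prefixes of 'tfgmfvret', columns: prefixes of 'tfgmkrbet'):
     ε  t  f  g  m  k  r  b  e  t
  ε  0  1  2  3  4  5  6  7  8  9
  t  1  0  1  2  3  4  5  6  7  8
  f  2  1  0  1  2  3  4  5  6  7
  g  3  2  1  0  1  2  3  4  5  6
  m  4  3  2  1  0  1  2  3  4  5
  f  5  4  3  2  1  1  2  3  4  5
  v  6  5  4  3  2  2  2  3  4  5
  r  7  6  5  4  3  3  2  3  4  5
  e  8  7  6  5  4  4  3  3  3  4
  t  9  8  7  6  5  5  4  4  4  3
The bottom-right entry gives D[9][9] = 3, so no sequence of fewer than 3 edits works. Backtracking through the table gives one optimal edit sequence (3 edits):
  tfgmfvret → tfgmkvret (sub f→k @5)
  tfgmkvret → tfgmkrret (sub v→r @6)
  tfgmkrret → tfgmkrbet (sub r→b @7)
Edit distance = 3.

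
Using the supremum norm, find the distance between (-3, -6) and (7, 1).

max(|x_i - y_i|) = max(|-3 - 7|, |-6 - 1|) = max(10, 7) = 10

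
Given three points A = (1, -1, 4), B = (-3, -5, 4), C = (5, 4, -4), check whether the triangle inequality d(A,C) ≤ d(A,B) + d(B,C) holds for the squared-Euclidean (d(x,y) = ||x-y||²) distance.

d(A,B) = 4² + 4² + 0² = 32, d(B,C) = 8² + 9² + 8² = 209, d(A,C) = 4² + 5² + 8² = 105.
d(A,C) = 105 ≤ 32 + 209 = 241. Triangle inequality is satisfied.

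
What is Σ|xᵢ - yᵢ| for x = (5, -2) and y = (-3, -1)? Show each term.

Σ|x_i - y_i| = |5 - (-3)| + |-2 - (-1)| = 8 + 1 = 9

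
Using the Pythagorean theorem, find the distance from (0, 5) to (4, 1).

√(Σ(x_i - y_i)²) = √((0 - 4)² + (5 - 1)²)
= √((-4)² + 4²) = √(16 + 16) = √32 ≈ 5.6569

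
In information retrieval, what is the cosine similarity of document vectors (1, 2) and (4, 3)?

With u = (1, 2), v = (4, 3):
u·v = 1·4 + 2·3 = 4 + 6 = 10.
|u| = √(1² + 2²) = √5, |v| = √(4² + 3²) = √25, so |u||v| = √(5·25) = √125.
cos θ = (u·v)/(|u||v|) = 10/√125 ≈ 0.8944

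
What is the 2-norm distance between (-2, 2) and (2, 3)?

(Σ|x_i - y_i|^2)^(1/2) = (|-2 - 2|^2 + |2 - 3|^2)^(1/2)
= (4^2 + 1^2)^(1/2) = (16 + 1)^(1/2) = (17)^(1/2) ≈ 4.1231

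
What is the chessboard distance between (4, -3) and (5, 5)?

max(|x_i - y_i|) = max(|4 - 5|, |-3 - 5|) = max(1, 8) = 8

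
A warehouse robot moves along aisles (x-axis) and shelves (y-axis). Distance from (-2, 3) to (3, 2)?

Σ|x_i - y_i| = |-2 - 3| + |3 - 2| = 5 + 1 = 6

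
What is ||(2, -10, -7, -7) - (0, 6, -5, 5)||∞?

max(|x_i - y_i|) = max(|2 - 0|, |-10 - 6|, |-7 - (-5)|, |-7 - 5|) = max(2, 16, 2, 12) = 16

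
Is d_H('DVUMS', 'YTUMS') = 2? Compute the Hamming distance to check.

Differing positions: 1, 2. Hamming distance = 2, so the claim is true.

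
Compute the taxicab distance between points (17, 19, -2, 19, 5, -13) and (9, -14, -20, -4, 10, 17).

Σ|x_i - y_i| = |17 - 9| + |19 - (-14)| + |-2 - (-20)| + |19 - (-4)| + |5 - 10| + |-13 - 17| = 8 + 33 + 18 + 23 + 5 + 30 = 117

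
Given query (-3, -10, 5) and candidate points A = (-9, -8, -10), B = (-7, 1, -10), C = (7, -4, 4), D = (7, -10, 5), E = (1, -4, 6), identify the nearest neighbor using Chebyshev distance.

Distances: d(A) = 15, d(B) = 15, d(C) = 10, d(D) = 10, d(E) = 6. Nearest: E = (1, -4, 6) with distance 6.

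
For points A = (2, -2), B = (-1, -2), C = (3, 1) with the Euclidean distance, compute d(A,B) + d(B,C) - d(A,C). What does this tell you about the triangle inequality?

d(A,B) = √(3² + 0²) = √9 = 3, d(B,C) = √(4² + 3²) = √25 = 5, d(A,C) = √(1² + 3²) = √10 ≈ 3.1623.
d(A,B) + d(B,C) - d(A,C) = 3 + 5 - 3.1623 = 8 - 3.1623 = 4.8377 (to 4 decimal places). This is ≥ 0, so the triangle inequality holds for these points.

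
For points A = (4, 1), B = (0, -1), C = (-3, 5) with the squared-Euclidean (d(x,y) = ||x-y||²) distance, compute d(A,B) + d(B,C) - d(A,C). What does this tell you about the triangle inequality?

d(A,B) = 4² + 2² = 20, d(B,C) = 3² + 6² = 45, d(A,C) = 7² + 4² = 65.
d(A,B) + d(B,C) - d(A,C) = 20 + 45 - 65 = 65 - 65 = 0. This is ≥ 0, so the triangle inequality holds for these points.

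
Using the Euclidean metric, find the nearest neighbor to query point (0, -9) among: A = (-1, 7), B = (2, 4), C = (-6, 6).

Distances: d(A) ≈ 16.0312, d(B) ≈ 13.1529, d(C) ≈ 16.1555. Nearest: B = (2, 4) with distance 13.1529.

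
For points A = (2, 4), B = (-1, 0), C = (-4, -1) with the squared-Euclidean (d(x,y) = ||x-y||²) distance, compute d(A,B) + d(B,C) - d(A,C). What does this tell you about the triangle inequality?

d(A,B) = 3² + 4² = 25, d(B,C) = 3² + 1² = 10, d(A,C) = 6² + 5² = 61.
d(A,B) + d(B,C) - d(A,C) = 25 + 10 - 61 = 35 - 61 = -26. This is < 0, so the triangle inequality FAILS for these points (squared-Euclidean is not a metric).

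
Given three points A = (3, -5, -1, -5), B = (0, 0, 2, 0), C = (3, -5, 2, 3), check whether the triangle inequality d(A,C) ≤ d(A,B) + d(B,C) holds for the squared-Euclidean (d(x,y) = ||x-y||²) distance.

d(A,B) = 3² + 5² + 3² + 5² = 68, d(B,C) = 3² + 5² + 0² + 3² = 43, d(A,C) = 0² + 0² + 3² + 8² = 73.
d(A,C) = 73 ≤ 68 + 43 = 111. Triangle inequality is satisfied.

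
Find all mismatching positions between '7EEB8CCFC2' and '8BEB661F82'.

Differing positions: 1, 2, 5, 6, 7, 9. Hamming distance = 6.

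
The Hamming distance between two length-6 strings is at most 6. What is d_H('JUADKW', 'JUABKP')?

Differing positions: 4, 6. Hamming distance = 2. The maximum possible Hamming distance for length-6 strings is 6, so d_H/6 = 2/6 ≈ 0.3333.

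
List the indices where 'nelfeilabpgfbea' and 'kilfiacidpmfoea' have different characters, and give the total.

Differing positions: 1, 2, 5, 6, 7, 8, 9, 11, 13. Hamming distance = 9.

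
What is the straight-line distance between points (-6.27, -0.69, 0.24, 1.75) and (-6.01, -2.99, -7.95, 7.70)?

√(Σ(x_i - y_i)²) = √((-6.27 - (-6.01))² + (-0.69 - (-2.99))² + (0.24 - (-7.95))² + (1.75 - 7.7)²)
= √((-0.26)² + 2.3² + 8.19² + (-5.95)²) = √(0.0676 + 5.29 + 67.0761 + 35.4025) = √107.8362 ≈ 10.3844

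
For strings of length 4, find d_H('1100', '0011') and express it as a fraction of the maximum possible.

Differing positions: 1, 2, 3, 4. Hamming distance = 4. The maximum possible Hamming distance for length-4 strings is 4, so d_H/4 = 4/4 = 1.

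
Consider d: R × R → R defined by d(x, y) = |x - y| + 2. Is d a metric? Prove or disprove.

No. d fails identity of indiscernibles (specifically d(x,x) = 0): d(2, 2) = |2 - 2| + 2 = 0 + 2 = 2 ≠ 0.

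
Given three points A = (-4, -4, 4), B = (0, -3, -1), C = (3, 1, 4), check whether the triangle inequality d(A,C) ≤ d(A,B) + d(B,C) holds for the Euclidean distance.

d(A,B) = √(4² + 1² + 5²) = √42 ≈ 6.4807, d(B,C) = √(3² + 4² + 5²) = √50 ≈ 7.0711, d(A,C) = √(7² + 5² + 0²) = √74 ≈ 8.6023.
d(A,C) ≈ 8.6023 ≤ 6.4807 + 7.0711 = 13.5518. Triangle inequality is satisfied.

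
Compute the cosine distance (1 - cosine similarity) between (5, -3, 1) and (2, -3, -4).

With u = (5, -3, 1), v = (2, -3, -4):
u·v = 5·2 + (-3)·(-3) + 1·(-4) = 10 + 9 + (-4) = 15.
|u| = √(5² + (-3)² + 1²) = √35, |v| = √(2² + (-3)² + (-4)²) = √29, so |u||v| = √(35·29) = √1015.
cos θ = (u·v)/(|u||v|) = 15/√1015 ≈ 0.4708
Cosine distance = 1 - cos θ ≈ 1 - 0.4708 = 0.5292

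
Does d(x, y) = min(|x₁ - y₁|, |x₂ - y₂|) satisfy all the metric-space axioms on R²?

No. d fails identity of indiscernibles: take x = (1, 0) and y = (1, 2). Then d(x,y) = min(|1 - 1|, |0 - 2|) = min(0, 2) = 0, yet x ≠ y.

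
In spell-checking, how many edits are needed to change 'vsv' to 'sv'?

Let D[i][j] be the edit distance between the first i characters of 'vsv' and the first j characters of 'sv', with D[i][0] = i, D[0][j] = j, and D[i][j] = D[i-1][j-1] if the characters match, else 1 + min(D[i-1][j], D[i][j-1], D[i-1][j-1]). Filling the table (rows: prefixes of 'vsv', columns: prefixes of 'sv'):
     ε  s  v
  ε  0  1  2
  v  1  1  1
  s  2  1  2
  v  3  2  1
The bottom-right entry gives D[3][2] = 1, so no sequence of fewer than 1 edit works. Backtracking through the table gives one optimal edit sequence (1 edit):
  vsv → sv (del v @1)
Edit distance = 1.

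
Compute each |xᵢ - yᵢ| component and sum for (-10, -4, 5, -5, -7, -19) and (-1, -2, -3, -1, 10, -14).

Σ|x_i - y_i| = |-10 - (-1)| + |-4 - (-2)| + |5 - (-3)| + |-5 - (-1)| + |-7 - 10| + |-19 - (-14)| = 9 + 2 + 8 + 4 + 17 + 5 = 45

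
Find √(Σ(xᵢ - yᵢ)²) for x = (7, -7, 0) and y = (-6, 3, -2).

√(Σ(x_i - y_i)²) = √((7 - (-6))² + (-7 - 3)² + (0 - (-2))²)
= √(13² + (-10)² + 2²) = √(169 + 100 + 4) = √273 ≈ 16.5227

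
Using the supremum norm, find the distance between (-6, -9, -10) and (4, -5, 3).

max(|x_i - y_i|) = max(|-6 - 4|, |-9 - (-5)|, |-10 - 3|) = max(10, 4, 13) = 13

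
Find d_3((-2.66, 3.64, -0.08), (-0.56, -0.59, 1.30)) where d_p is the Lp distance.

(Σ|x_i - y_i|^3)^(1/3) = (|-2.66 - (-0.56)|^3 + |3.64 - (-0.59)|^3 + |-0.08 - 1.3|^3)^(1/3)
= (2.1^3 + 4.23^3 + 1.38^3)^(1/3) ≈ (9.261 + 75.687 + 2.6281)^(1/3) = (87.5761)^(1/3) ≈ 4.4408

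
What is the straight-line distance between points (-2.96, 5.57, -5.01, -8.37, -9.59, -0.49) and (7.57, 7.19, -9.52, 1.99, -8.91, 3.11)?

√(Σ(x_i - y_i)²) = √((-2.96 - 7.57)² + (5.57 - 7.19)² + (-5.01 - (-9.52))² + (-8.37 - 1.99)² + (-9.59 - (-8.91))² + (-0.49 - 3.11)²)
= √((-10.53)² + (-1.62)² + 4.51² + (-10.36)² + (-0.68)² + (-3.6)²) = √(110.8809 + 2.6244 + 20.3401 + 107.3296 + 0.4624 + 12.96) = √254.5974 ≈ 15.9561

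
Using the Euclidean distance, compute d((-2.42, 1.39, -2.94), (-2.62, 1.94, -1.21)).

(Σ|x_i - y_i|^2)^(1/2) = (|-2.42 - (-2.62)|^2 + |1.39 - 1.94|^2 + |-2.94 - (-1.21)|^2)^(1/2)
= (0.2^2 + 0.55^2 + 1.73^2)^(1/2) = (0.04 + 0.3025 + 2.9929)^(1/2) = (3.3354)^(1/2) ≈ 1.8263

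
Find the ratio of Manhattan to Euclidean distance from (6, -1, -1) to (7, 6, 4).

L1 = |6 - 7| + |-1 - 6| + |-1 - 4| = 1 + 7 + 5 = 13
L2 = √(1² + 7² + 5²) = √75 ≈ 8.6603
L1 ≥ L2 always (equality iff movement is along one axis); L1 > L2 here.
Ratio L1/L2 = 13/√75 ≈ 1.5011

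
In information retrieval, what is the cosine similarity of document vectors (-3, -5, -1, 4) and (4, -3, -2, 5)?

With u = (-3, -5, -1, 4), v = (4, -3, -2, 5):
u·v = (-3)·4 + (-5)·(-3) + (-1)·(-2) + 4·5 = (-12) + 15 + 2 + 20 = 25.
|u| = √((-3)² + (-5)² + (-1)² + 4²) = √51, |v| = √(4² + (-3)² + (-2)² + 5²) = √54, so |u||v| = √(51·54) = √2754.
cos θ = (u·v)/(|u||v|) = 25/√2754 ≈ 0.4764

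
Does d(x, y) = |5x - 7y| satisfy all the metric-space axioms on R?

No. d fails symmetry: d(8, 4) = |5·8 - 7·4| = |12| = 12, but d(4, 8) = |5·4 - 7·8| = |-36| = 36. Since 12 ≠ 36, d(x,y) ≠ d(y,x) in general.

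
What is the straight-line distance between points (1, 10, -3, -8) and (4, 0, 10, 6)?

√(Σ(x_i - y_i)²) = √((1 - 4)² + (10 - 0)² + (-3 - 10)² + (-8 - 6)²)
= √((-3)² + 10² + (-13)² + (-14)²) = √(9 + 100 + 169 + 196) = √474 ≈ 21.7715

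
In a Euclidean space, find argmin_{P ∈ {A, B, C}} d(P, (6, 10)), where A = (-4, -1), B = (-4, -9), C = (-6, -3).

Distances: d(A) ≈ 14.8661, d(B) ≈ 21.4709, d(C) ≈ 17.6918. Nearest: A = (-4, -1) with distance 14.8661.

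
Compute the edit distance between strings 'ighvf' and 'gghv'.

Let D[i][j] be the edit distance between the first i characters of 'ighvf' and the first j characters of 'gghv', with D[i][0] = i, D[0][j] = j, and D[i][j] = D[i-1][j-1] if the characters match, else 1 + min(D[i-1][j], D[i][j-1], D[i-1][j-1]). Filling the table (rows: prefixes of 'ighvf', columns: prefixes of 'gghv'):
     ε  g  g  h  v
  ε  0  1  2  3  4
  i  1  1  2  3  4
  g  2  1  1  2  3
  h  3  2  2  1  2
  v  4  3  3  2  1
  f  5  4  4  3  2
The bottom-right entry gives D[5][4] = 2, so no sequence of fewer than 2 edits works. Backtracking through the table gives one optimal edit sequence (2 edits):
  ighvf → gghvf (sub i→g @1)
  gghvf → gghv (del f @5)
Edit distance = 2.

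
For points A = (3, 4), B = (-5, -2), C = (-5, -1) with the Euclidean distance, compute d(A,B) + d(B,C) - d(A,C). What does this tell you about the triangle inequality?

d(A,B) = √(8² + 6²) = √100 = 10, d(B,C) = √(0² + 1²) = √1 = 1, d(A,C) = √(8² + 5²) = √89 ≈ 9.434.
d(A,B) + d(B,C) - d(A,C) = 10 + 1 - 9.434 = 11 - 9.434 = 1.566 (to 4 decimal places). This is ≥ 0, so the triangle inequality holds for these points.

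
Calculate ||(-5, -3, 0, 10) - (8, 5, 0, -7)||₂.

√(Σ(x_i - y_i)²) = √((-5 - 8)² + (-3 - 5)² + (0 - 0)² + (10 - (-7))²)
= √((-13)² + (-8)² + 0² + 17²) = √(169 + 64 + 0 + 289) = √522 ≈ 22.8473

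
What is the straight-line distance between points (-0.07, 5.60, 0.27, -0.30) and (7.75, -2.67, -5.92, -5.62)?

√(Σ(x_i - y_i)²) = √((-0.07 - 7.75)² + (5.6 - (-2.67))² + (0.27 - (-5.92))² + (-0.3 - (-5.62))²)
= √((-7.82)² + 8.27² + 6.19² + 5.32²) = √(61.1524 + 68.3929 + 38.3161 + 28.3024) = √196.1638 ≈ 14.0058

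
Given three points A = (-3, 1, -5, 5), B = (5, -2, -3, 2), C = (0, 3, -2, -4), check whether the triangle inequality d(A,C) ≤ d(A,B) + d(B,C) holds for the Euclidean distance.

d(A,B) = √(8² + 3² + 2² + 3²) = √86 ≈ 9.2736, d(B,C) = √(5² + 5² + 1² + 6²) = √87 ≈ 9.3274, d(A,C) = √(3² + 2² + 3² + 9²) = √103 ≈ 10.1489.
d(A,C) ≈ 10.1489 ≤ 9.2736 + 9.3274 = 18.601. Triangle inequality is satisfied.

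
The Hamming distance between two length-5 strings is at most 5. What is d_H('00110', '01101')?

Differing positions: 2, 4, 5. Hamming distance = 3. The maximum possible Hamming distance for length-5 strings is 5, so d_H/5 = 3/5 = 0.6.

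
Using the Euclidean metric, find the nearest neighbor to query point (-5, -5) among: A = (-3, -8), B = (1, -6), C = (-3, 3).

Distances: d(A) ≈ 3.6056, d(B) ≈ 6.0828, d(C) ≈ 8.2462. Nearest: A = (-3, -8) with distance 3.6056.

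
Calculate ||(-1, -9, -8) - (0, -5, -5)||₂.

√(Σ(x_i - y_i)²) = √((-1 - 0)² + (-9 - (-5))² + (-8 - (-5))²)
= √((-1)² + (-4)² + (-3)²) = √(1 + 16 + 9) = √26 ≈ 5.099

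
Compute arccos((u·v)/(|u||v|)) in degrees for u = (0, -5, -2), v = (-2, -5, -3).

With u = (0, -5, -2), v = (-2, -5, -3):
u·v = 0·(-2) + (-5)·(-5) + (-2)·(-3) = 0 + 25 + 6 = 31.
|u| = √(0² + (-5)² + (-2)²) = √29, |v| = √((-2)² + (-5)² + (-3)²) = √38, so |u||v| = √(29·38) = √1102.
cos θ = (u·v)/(|u||v|) = 31/√1102 ≈ 0.933837
θ = arccos(0.933837) ≈ 20.96°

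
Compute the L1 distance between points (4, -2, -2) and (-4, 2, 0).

Σ|x_i - y_i| = |4 - (-4)| + |-2 - 2| + |-2 - 0| = 8 + 4 + 2 = 14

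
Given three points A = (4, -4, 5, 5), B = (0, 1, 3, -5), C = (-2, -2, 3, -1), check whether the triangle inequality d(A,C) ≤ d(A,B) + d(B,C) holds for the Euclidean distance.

d(A,B) = √(4² + 5² + 2² + 10²) = √145 ≈ 12.0416, d(B,C) = √(2² + 3² + 0² + 4²) = √29 ≈ 5.3852, d(A,C) = √(6² + 2² + 2² + 6²) = √80 ≈ 8.9443.
d(A,C) ≈ 8.9443 ≤ 12.0416 + 5.3852 = 17.4268. Triangle inequality is satisfied.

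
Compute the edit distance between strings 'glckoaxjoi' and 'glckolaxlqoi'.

Let D[i][j] be the edit distance between the first i characters of 'glckoaxjoi' and the first j characters of 'glckolaxlqoi', with D[i][0] = i, D[0][j] = j, and D[i][j] = D[i-1][j-1] if the characters match, else 1 + min(D[i-1][j], D[i][j-1], D[i-1][j-1]). Filling the table (rows: prefixes of 'glckoaxjoi', columns: prefixes of 'glckolaxlqoi'):
     ε  g  l  c  k  o  l  a  x  l  q  o  i
  ε  0  1  2  3  4  5  6  7  8  9 10 11 12
  g  1  0  1  2  3  4  5  6  7  8  9 10 11
  l  2  1  0  1  2  3  4  5  6  7  8  9 10
  c  3  2  1  0  1  2  3  4  5  6  7  8  9
  k  4  3  2  1  0  1  2  3  4  5  6  7  8
  o  5  4  3  2  1  0  1  2  3  4  5  6  7
  a  6  5  4  3  2  1  1  1  2  3  4  5  6
  x  7  6  5  4  3  2  2  2  1  2  3  4  5
  j  8  7  6  5  4  3  3  3  2  2  3  4  5
  o  9  8  7  6  5  4  4  4  3  3  3  3  4
  i 10  9  8  7  6  5  5  5  4  4  4  4  3
The bottom-right entry gives D[10][12] = 3, so no sequence of fewer than 3 edits works. Backtracking through the table gives one optimal edit sequence (3 edits):
  glckoaxjoi → glckolaxjoi (ins l @6)
  glckolaxjoi → glckolaxljoi (ins l @9)
  glckolaxljoi → glckolaxlqoi (sub j→q @10)
Edit distance = 3.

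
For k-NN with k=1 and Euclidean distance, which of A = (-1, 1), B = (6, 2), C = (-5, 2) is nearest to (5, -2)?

Distances: d(A) ≈ 6.7082, d(B) ≈ 4.1231, d(C) ≈ 10.7703. Nearest: B = (6, 2) with distance 4.1231.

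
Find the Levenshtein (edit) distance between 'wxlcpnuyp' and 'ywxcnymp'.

Let D[i][j] be the edit distance between the first i characters of 'wxlcpnuyp' and the first j characters of 'ywxcnymp', with D[i][0] = i, D[0][j] = j, and D[i][j] = D[i-1][j-1] if the characters match, else 1 + min(D[i-1][j], D[i][j-1], D[i-1][j-1]). Filling the table (rows: prefixes of 'wxlcpnuyp', columns: prefixes of 'ywxcnymp'):
     ε  y  w  x  c  n  y  m  p
  ε  0  1  2  3  4  5  6  7  8
  w  1  1  1  2  3  4  5  6  7
  x  2  2  2  1  2  3  4  5  6
  l  3  3  3  2  2  3  4  5  6
  c  4  4  4  3  2  3  4  5  6
  p  5  5  5  4  3  3  4  5  5
  n  6  6  6  5  4  3  4  5  6
  u  7  7  7  6  5  4  4  5  6
  y  8  7  8  7  6  5  4  5  6
  p  9  8  8  8  7  6  5  5  5
The bottom-right entry gives D[9][8] = 5, so no sequence of fewer than 5 edits works. Backtracking through the table gives one optimal edit sequence (5 edits):
  wxlcpnuyp → ywxlcpnuyp (ins y @1)
  ywxlcpnuyp → ywxcpnuyp (del l @4)
  ywxcpnuyp → ywxcnuyp (del p @5)
  ywxcnuyp → ywxcnyyp (sub u→y @6)
  ywxcnyyp → ywxcnymp (sub y→m @7)
Edit distance = 5.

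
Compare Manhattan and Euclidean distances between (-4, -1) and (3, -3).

L1 = |-4 - 3| + |-1 - (-3)| = 7 + 2 = 9
L2 = √(7² + 2²) = √53 ≈ 7.2801
L1 ≥ L2 always (equality iff movement is along one axis); L1 > L2 here.
Ratio L1/L2 = 9/√53 ≈ 1.2362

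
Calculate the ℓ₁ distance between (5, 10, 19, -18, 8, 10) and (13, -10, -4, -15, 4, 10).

Σ|x_i - y_i| = |5 - 13| + |10 - (-10)| + |19 - (-4)| + |-18 - (-15)| + |8 - 4| + |10 - 10| = 8 + 20 + 23 + 3 + 4 + 0 = 58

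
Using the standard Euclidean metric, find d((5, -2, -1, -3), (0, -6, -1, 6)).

√(Σ(x_i - y_i)²) = √((5 - 0)² + (-2 - (-6))² + (-1 - (-1))² + (-3 - 6)²)
= √(5² + 4² + 0² + (-9)²) = √(25 + 16 + 0 + 81) = √122 ≈ 11.0454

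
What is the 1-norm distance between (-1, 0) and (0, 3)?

Σ|x_i - y_i| = |-1 - 0| + |0 - 3| = 1 + 3 = 4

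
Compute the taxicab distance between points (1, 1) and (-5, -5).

Σ|x_i - y_i| = |1 - (-5)| + |1 - (-5)| = 6 + 6 = 12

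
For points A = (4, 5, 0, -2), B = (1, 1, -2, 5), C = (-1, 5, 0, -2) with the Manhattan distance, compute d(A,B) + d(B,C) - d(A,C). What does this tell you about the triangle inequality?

d(A,B) = 3 + 4 + 2 + 7 = 16, d(B,C) = 2 + 4 + 2 + 7 = 15, d(A,C) = 5 + 0 + 0 + 0 = 5.
d(A,B) + d(B,C) - d(A,C) = 16 + 15 - 5 = 31 - 5 = 26. This is ≥ 0, so the triangle inequality holds for these points.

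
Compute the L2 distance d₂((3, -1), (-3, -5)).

√(Σ(x_i - y_i)²) = √((3 - (-3))² + (-1 - (-5))²)
= √(6² + 4²) = √(36 + 16) = √52 ≈ 7.2111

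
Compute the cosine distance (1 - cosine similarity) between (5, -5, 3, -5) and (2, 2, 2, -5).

With u = (5, -5, 3, -5), v = (2, 2, 2, -5):
u·v = 5·2 + (-5)·2 + 3·2 + (-5)·(-5) = 10 + (-10) + 6 + 25 = 31.
|u| = √(5² + (-5)² + 3² + (-5)²) = √84, |v| = √(2² + 2² + 2² + (-5)²) = √37, so |u||v| = √(84·37) = √3108.
cos θ = (u·v)/(|u||v|) = 31/√3108 ≈ 0.5561
Cosine distance = 1 - cos θ ≈ 1 - 0.5561 = 0.4439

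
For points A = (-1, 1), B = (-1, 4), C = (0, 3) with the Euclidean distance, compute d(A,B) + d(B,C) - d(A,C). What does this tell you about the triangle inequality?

d(A,B) = √(0² + 3²) = √9 = 3, d(B,C) = √(1² + 1²) = √2 ≈ 1.4142, d(A,C) = √(1² + 2²) = √5 ≈ 2.2361.
d(A,B) + d(B,C) - d(A,C) = 3 + 1.4142 - 2.2361 = 4.4142 - 2.2361 = 2.1781 (to 4 decimal places). This is ≥ 0, so the triangle inequality holds for these points.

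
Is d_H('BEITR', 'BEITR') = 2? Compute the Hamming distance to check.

Differing positions: none. Hamming distance = 0, so the claim that d_H = 2 is false.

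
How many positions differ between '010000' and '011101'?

Differing positions: 3, 4, 6. Hamming distance = 3.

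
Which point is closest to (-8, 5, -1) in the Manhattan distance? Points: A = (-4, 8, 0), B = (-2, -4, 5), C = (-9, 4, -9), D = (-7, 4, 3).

Distances: d(A) = 8, d(B) = 21, d(C) = 10, d(D) = 6. Nearest: D = (-7, 4, 3) with distance 6.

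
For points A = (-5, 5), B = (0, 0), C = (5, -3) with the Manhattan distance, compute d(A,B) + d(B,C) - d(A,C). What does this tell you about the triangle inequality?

d(A,B) = 5 + 5 = 10, d(B,C) = 5 + 3 = 8, d(A,C) = 10 + 8 = 18.
d(A,B) + d(B,C) - d(A,C) = 10 + 8 - 18 = 18 - 18 = 0. This is ≥ 0, so the triangle inequality holds for these points.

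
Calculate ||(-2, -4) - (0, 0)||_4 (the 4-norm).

(Σ|x_i - y_i|^4)^(1/4) = (|-2 - 0|^4 + |-4 - 0|^4)^(1/4)
= (2^4 + 4^4)^(1/4) = (16 + 256)^(1/4) = (272)^(1/4) ≈ 4.0611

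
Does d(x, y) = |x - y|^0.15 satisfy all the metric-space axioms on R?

Yes. With 0 < p = 0.15 ≤ 1, d(x,y) = |x-y|^0.15 is a metric on R. Non-negativity and symmetry are immediate; |x-y|^0.15 = 0 ⟺ |x-y| = 0 ⟺ x = y. For the triangle inequality, the function t ↦ t^0.15 is subadditive on [0,∞) when p ≤ 1, so |x-z|^0.15 ≤ (|x-y| + |y-z|)^0.15 ≤ |x-y|^0.15 + |y-z|^0.15.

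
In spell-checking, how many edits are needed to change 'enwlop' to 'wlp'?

Let D[i][j] be the edit distance between the first i characters of 'enwlop' and the first j characters of 'wlp', with D[i][0] = i, D[0][j] = j, and D[i][j] = D[i-1][j-1] if the characters match, else 1 + min(D[i-1][j], D[i][j-1], D[i-1][j-1]). Filling the table (rows: prefixes of 'enwlop', columns: prefixes of 'wlp'):
     ε  w  l  p
  ε  0  1  2  3
  e  1  1  2  3
  n  2  2  2  3
  w  3  2  3  3
  l  4  3  2  3
  o  5  4  3  3
  p  6  5  4  3
The bottom-right entry gives D[6][3] = 3, so no sequence of fewer than 3 edits works. Backtracking through the table gives one optimal edit sequence (3 edits):
  enwlop → nwlop (del e @1)
  nwlop → wlop (del n @1)
  wlop → wlp (del o @3)
Edit distance = 3.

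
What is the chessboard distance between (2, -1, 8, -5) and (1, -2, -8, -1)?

max(|x_i - y_i|) = max(|2 - 1|, |-1 - (-2)|, |8 - (-8)|, |-5 - (-1)|) = max(1, 1, 16, 4) = 16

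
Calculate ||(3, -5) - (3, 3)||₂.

√(Σ(x_i - y_i)²) = √((3 - 3)² + (-5 - 3)²)
= √(0² + (-8)²) = √(0 + 64) = √64 = 8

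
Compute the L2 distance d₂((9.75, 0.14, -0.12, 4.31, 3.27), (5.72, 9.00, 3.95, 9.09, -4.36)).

√(Σ(x_i - y_i)²) = √((9.75 - 5.72)² + (0.14 - 9)² + (-0.12 - 3.95)² + (4.31 - 9.09)² + (3.27 - (-4.36))²)
= √(4.03² + (-8.86)² + (-4.07)² + (-4.78)² + 7.63²) = √(16.2409 + 78.4996 + 16.5649 + 22.8484 + 58.2169) = √192.3707 ≈ 13.8698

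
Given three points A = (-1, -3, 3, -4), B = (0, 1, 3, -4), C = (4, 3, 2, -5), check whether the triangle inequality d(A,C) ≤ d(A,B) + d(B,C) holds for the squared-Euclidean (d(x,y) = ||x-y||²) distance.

d(A,B) = 1² + 4² + 0² + 0² = 17, d(B,C) = 4² + 2² + 1² + 1² = 22, d(A,C) = 5² + 6² + 1² + 1² = 63.
d(A,C) = 63 > 17 + 22 = 39. Triangle inequality is VIOLATED. (Squared-Euclidean is not a metric — this is a counterexample.)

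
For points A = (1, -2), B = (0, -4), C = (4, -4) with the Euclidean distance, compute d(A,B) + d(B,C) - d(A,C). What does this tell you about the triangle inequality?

d(A,B) = √(1² + 2²) = √5 ≈ 2.2361, d(B,C) = √(4² + 0²) = √16 = 4, d(A,C) = √(3² + 2²) = √13 ≈ 3.6056.
d(A,B) + d(B,C) - d(A,C) = 2.2361 + 4 - 3.6056 = 6.2361 - 3.6056 = 2.6305 (to 4 decimal places). This is ≥ 0, so the triangle inequality holds for these points.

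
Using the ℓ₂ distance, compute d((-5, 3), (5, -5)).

(Σ|x_i - y_i|^2)^(1/2) = (|-5 - 5|^2 + |3 - (-5)|^2)^(1/2)
= (10^2 + 8^2)^(1/2) = (100 + 64)^(1/2) = (164)^(1/2) ≈ 12.8062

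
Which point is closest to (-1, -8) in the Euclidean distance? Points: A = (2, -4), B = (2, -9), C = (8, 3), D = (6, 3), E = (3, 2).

Distances: d(A) = 5, d(B) ≈ 3.1623, d(C) ≈ 14.2127, d(D) ≈ 13.0384, d(E) ≈ 10.7703. Nearest: B = (2, -9) with distance 3.1623.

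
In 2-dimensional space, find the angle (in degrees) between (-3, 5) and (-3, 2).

With u = (-3, 5), v = (-3, 2):
u·v = (-3)·(-3) + 5·2 = 9 + 10 = 19.
|u| = √((-3)² + 5²) = √34, |v| = √((-3)² + 2²) = √13, so |u||v| = √(34·13) = √442.
cos θ = (u·v)/(|u||v|) = 19/√442 ≈ 0.903738
θ = arccos(0.903738) ≈ 25.35°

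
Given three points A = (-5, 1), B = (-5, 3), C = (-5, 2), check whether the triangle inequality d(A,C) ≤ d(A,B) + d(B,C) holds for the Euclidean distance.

d(A,B) = √(0² + 2²) = √4 = 2, d(B,C) = √(0² + 1²) = √1 = 1, d(A,C) = √(0² + 1²) = √1 = 1.
d(A,C) = 1 ≤ 2 + 1 = 3. Triangle inequality is satisfied.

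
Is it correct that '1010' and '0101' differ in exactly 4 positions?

Differing positions: 1, 2, 3, 4. Hamming distance = 4, so the claim is true.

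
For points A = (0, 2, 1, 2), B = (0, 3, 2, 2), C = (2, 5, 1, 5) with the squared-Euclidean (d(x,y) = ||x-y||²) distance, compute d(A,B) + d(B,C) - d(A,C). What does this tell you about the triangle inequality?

d(A,B) = 0² + 1² + 1² + 0² = 2, d(B,C) = 2² + 2² + 1² + 3² = 18, d(A,C) = 2² + 3² + 0² + 3² = 22.
d(A,B) + d(B,C) - d(A,C) = 2 + 18 - 22 = 20 - 22 = -2. This is < 0, so the triangle inequality FAILS for these points (squared-Euclidean is not a metric).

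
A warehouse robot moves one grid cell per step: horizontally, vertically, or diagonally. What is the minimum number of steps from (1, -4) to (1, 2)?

max(|x_i - y_i|) = max(|1 - 1|, |-4 - 2|) = max(0, 6) = 6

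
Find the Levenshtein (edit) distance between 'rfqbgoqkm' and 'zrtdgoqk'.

Let D[i][j] be the edit distance between the first i characters of 'rfqbgoqkm' and the first j characters of 'zrtdgoqk', with D[i][0] = i, D[0][j] = j, and D[i][j] = D[i-1][j-1] if the characters match, else 1 + min(D[i-1][j], D[i][j-1], D[i-1][j-1]). Filling the table (rows: prefixes of 'rfqbgoqkm', columns: prefixes of 'zrtdgoqk'):
     ε  z  r  t  d  g  o  q  k
  ε  0  1  2  3  4  5  6  7  8
  r  1  1  1  2  3  4  5  6  7
  f  2  2  2  2  3  4  5  6  7
  q  3  3  3  3  3  4  5  5  6
  b  4  4  4  4  4  4  5  6  6
  g  5  5  5  5  5  4  5  6  7
  o  6  6  6  6  6  5  4  5  6
  q  7  7  7  7  7  6  5  4  5
  k  8  8  8  8  8  7  6  5  4
  m  9  9  9  9  9  8  7  6  5
The bottom-right entry gives D[9][8] = 5, so no sequence of fewer than 5 edits works. Backtracking through the table gives one optimal edit sequence (5 edits):
  rfqbgoqkm → zfqbgoqkm (sub r→z @1)
  zfqbgoqkm → zrqbgoqkm (sub f→r @2)
  zrqbgoqkm → zrtbgoqkm (sub q→t @3)
  zrtbgoqkm → zrtdgoqkm (sub b→d @4)
  zrtdgoqkm → zrtdgoqk (del m @9)
Edit distance = 5.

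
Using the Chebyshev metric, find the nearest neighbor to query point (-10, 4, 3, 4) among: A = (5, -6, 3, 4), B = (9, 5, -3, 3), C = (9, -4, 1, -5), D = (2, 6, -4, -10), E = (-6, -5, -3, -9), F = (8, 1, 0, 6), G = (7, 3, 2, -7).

Distances: d(A) = 15, d(B) = 19, d(C) = 19, d(D) = 14, d(E) = 13, d(F) = 18, d(G) = 17. Nearest: E = (-6, -5, -3, -9) with distance 13.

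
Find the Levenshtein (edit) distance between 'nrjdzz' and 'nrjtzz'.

Let D[i][j] be the edit distance between the first i characters of 'nrjdzz' and the first j characters of 'nrjtzz', with D[i][0] = i, D[0][j] = j, and D[i][j] = D[i-1][j-1] if the characters match, else 1 + min(D[i-1][j], D[i][j-1], D[i-1][j-1]). Filling the table (rows: prefixes of 'nrjdzz', columns: prefixes of 'nrjtzz'):
     ε  n  r  j  t  z  z
  ε  0  1  2  3  4  5  6
  n  1  0  1  2  3  4  5
  r  2  1  0  1  2  3  4
  j  3  2  1  0  1  2  3
  d  4  3  2  1  1  2  3
  z  5  4  3  2  2  1  2
  z  6  5  4  3  3  2  1
The bottom-right entry gives D[6][6] = 1, so no sequence of fewer than 1 edit works. Backtracking through the table gives one optimal edit sequence (1 edit):
  nrjdzz → nrjtzz (sub d→t @4)
Edit distance = 1.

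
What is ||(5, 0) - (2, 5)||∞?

max(|x_i - y_i|) = max(|5 - 2|, |0 - 5|) = max(3, 5) = 5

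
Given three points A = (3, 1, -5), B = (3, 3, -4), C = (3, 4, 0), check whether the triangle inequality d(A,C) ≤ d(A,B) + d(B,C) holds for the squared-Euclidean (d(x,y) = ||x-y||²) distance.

d(A,B) = 0² + 2² + 1² = 5, d(B,C) = 0² + 1² + 4² = 17, d(A,C) = 0² + 3² + 5² = 34.
d(A,C) = 34 > 5 + 17 = 22. Triangle inequality is VIOLATED. (Squared-Euclidean is not a metric — this is a counterexample.)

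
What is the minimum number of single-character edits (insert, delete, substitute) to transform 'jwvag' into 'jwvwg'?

Let D[i][j] be the edit distance between the first i characters of 'jwvag' and the first j characters of 'jwvwg', with D[i][0] = i, D[0][j] = j, and D[i][j] = D[i-1][j-1] if the characters match, else 1 + min(D[i-1][j], D[i][j-1], D[i-1][j-1]). Filling the table (rows: prefixes of 'jwvag', columns: prefixes of 'jwvwg'):
     ε  j  w  v  w  g
  ε  0  1  2  3  4  5
  j  1  0  1  2  3  4
  w  2  1  0  1  2  3
  v  3  2  1  0  1  2
  a  4  3  2  1  1  2
  g  5  4  3  2  2  1
The bottom-right entry gives D[5][5] = 1, so no sequence of fewer than 1 edit works. Backtracking through the table gives one optimal edit sequence (1 edit):
  jwvag → jwvwg (sub a→w @4)
Edit distance = 1.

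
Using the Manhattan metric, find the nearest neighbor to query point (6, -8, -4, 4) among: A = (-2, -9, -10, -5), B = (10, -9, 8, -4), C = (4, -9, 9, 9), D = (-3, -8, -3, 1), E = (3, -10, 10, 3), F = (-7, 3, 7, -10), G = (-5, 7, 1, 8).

Distances: d(A) = 24, d(B) = 25, d(C) = 21, d(D) = 13, d(E) = 20, d(F) = 49, d(G) = 35. Nearest: D = (-3, -8, -3, 1) with distance 13.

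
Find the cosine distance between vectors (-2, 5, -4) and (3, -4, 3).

With u = (-2, 5, -4), v = (3, -4, 3):
u·v = (-2)·3 + 5·(-4) + (-4)·3 = (-6) + (-20) + (-12) = -38.
|u| = √((-2)² + 5² + (-4)²) = √45, |v| = √(3² + (-4)² + 3²) = √34, so |u||v| = √(45·34) = √1530.
cos θ = (u·v)/(|u||v|) = -38/√1530 ≈ -0.9715
Cosine distance = 1 - cos θ ≈ 1 - (-0.9715) = 1.9715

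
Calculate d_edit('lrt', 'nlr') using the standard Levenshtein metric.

Let D[i][j] be the edit distance between the first i characters of 'lrt' and the first j characters of 'nlr', with D[i][0] = i, D[0][j] = j, and D[i][j] = D[i-1][j-1] if the characters match, else 1 + min(D[i-1][j], D[i][j-1], D[i-1][j-1]). Filling the table (rows: prefixes of 'lrt', columns: prefixes of 'nlr'):
     ε  n  l  r
  ε  0  1  2  3
  l  1  1  1  2
  r  2  2  2  1
  t  3  3  3  2
The bottom-right entry gives D[3][3] = 2, so no sequence of fewer than 2 edits works. Backtracking through the table gives one optimal edit sequence (2 edits):
  lrt → nlrt (ins n @1)
  nlrt → nlr (del t @4)
Edit distance = 2.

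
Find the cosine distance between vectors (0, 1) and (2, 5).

With u = (0, 1), v = (2, 5):
u·v = 0·2 + 1·5 = 0 + 5 = 5.
|u| = √(0² + 1²) = √1, |v| = √(2² + 5²) = √29, so |u||v| = √(1·29) = √29.
cos θ = (u·v)/(|u||v|) = 5/√29 ≈ 0.9285
Cosine distance = 1 - cos θ ≈ 1 - 0.9285 = 0.0715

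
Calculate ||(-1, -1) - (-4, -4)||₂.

√(Σ(x_i - y_i)²) = √((-1 - (-4))² + (-1 - (-4))²)
= √(3² + 3²) = √(9 + 9) = √18 ≈ 4.2426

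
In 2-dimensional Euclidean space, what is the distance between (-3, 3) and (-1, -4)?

√(Σ(x_i - y_i)²) = √((-3 - (-1))² + (3 - (-4))²)
= √((-2)² + 7²) = √(4 + 49) = √53 ≈ 7.2801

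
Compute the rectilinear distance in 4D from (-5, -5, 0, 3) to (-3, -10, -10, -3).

Σ|x_i - y_i| = |-5 - (-3)| + |-5 - (-10)| + |0 - (-10)| + |3 - (-3)| = 2 + 5 + 10 + 6 = 23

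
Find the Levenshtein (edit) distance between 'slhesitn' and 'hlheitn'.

Let D[i][j] be the edit distance between the first i characters of 'slhesitn' and the first j characters of 'hlheitn', with D[i][0] = i, D[0][j] = j, and D[i][j] = D[i-1][j-1] if the characters match, else 1 + min(D[i-1][j], D[i][j-1], D[i-1][j-1]). Filling the table (rows: prefixes of 'slhesitn', columns: prefixes of 'hlheitn'):
     ε  h  l  h  e  i  t  n
  ε  0  1  2  3  4  5  6  7
  s  1  1  2  3  4  5  6  7
  l  2  2  1  2  3  4  5  6
  h  3  2  2  1  2  3  4  5
  e  4  3  3  2  1  2  3  4
  s  5  4  4  3  2  2  3  4
  i  6  5  5  4  3  2  3  4
  t  7  6  6  5  4  3  2  3
  n  8  7  7  6  5  4  3  2
The bottom-right entry gives D[8][7] = 2, so no sequence of fewer than 2 edits works. Backtracking through the table gives one optimal edit sequence (2 edits):
  slhesitn → hlhesitn (sub s→h @1)
  hlhesitn → hlheitn (del s @5)
Edit distance = 2.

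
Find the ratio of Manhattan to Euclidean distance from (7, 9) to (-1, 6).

L1 = |7 - (-1)| + |9 - 6| = 8 + 3 = 11
L2 = √(8² + 3²) = √73 ≈ 8.544
L1 ≥ L2 always (equality iff movement is along one axis); L1 > L2 here.
Ratio L1/L2 = 11/√73 ≈ 1.2875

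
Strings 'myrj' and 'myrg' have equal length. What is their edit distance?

Let D[i][j] be the edit distance between the first i characters of 'myrj' and the first j characters of 'myrg', with D[i][0] = i, D[0][j] = j, and D[i][j] = D[i-1][j-1] if the characters match, else 1 + min(D[i-1][j], D[i][j-1], D[i-1][j-1]). Filling the table (rows: prefixes of 'myrj', columns: prefixes of 'myrg'):
     ε  m  y  r  g
  ε  0  1  2  3  4
  m  1  0  1  2  3
  y  2  1  0  1  2
  r  3  2  1  0  1
  j  4  3  2  1  1
The bottom-right entry gives D[4][4] = 1, so no sequence of fewer than 1 edit works. Backtracking through the table gives one optimal edit sequence (1 edit):
  myrj → myrg (sub j→g @4)
Edit distance = 1.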